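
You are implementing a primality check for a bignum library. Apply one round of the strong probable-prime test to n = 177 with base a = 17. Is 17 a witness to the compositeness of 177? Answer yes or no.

n − 1 = 176 = 2^4 · 11, so s = 4 and d = 11.
x_0 = 17^11 mod 177 = 86.
x_0 is neither 1 nor 176, so continue squaring.
x_1 = 86^2 mod 177 = 139.
x_2 = 139^2 mod 177 = 28.
x_3 = 28^2 mod 177 = 76.
Reached i = s−1 = 3 without hitting −1: 17 is a Miller–Rabin witness and 177 is composite.

yes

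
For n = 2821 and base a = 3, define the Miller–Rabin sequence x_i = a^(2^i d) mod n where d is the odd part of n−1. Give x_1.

n − 1 = 2820 = 2^2 · 705, so s = 2 and d = 705.
x_0 = 3^705 mod 2821 = 1301.
x_1 = 1301^2 mod 2821 = 1.

1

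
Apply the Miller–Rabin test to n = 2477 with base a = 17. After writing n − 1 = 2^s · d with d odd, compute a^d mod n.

915

n − 1 = 2476 = 2^2 · 619, so s = 2 and d = 619.
By repeated squaring, 17^619 ≡ 915 (mod 2477).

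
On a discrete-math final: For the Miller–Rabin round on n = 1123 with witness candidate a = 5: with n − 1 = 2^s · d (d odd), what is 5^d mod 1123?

1122

n − 1 = 1122 = 2^1 · 561, so s = 1 and d = 561.
Repeated squaring mod 1123: 5^1 ≡ 5, 5^2 ≡ 25, 5^4 ≡ 625, 5^8 ≡ 944, 5^16 ≡ 597, 5^32 ≡ 418, 5^64 ≡ 659, 5^128 ≡ 803, 5^256 ≡ 207, 5^512 ≡ 175.
561 = 512 + 32 + 16 + 1, so 5^561 ≡ 175·418·597·5 ≡ 1122 (mod 1123).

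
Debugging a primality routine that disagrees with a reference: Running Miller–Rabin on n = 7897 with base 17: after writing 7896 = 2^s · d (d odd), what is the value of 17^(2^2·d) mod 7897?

n − 1 = 7896 = 2^3 · 987, so s = 3 and d = 987.
x_0 = 17^987 mod 7897 = 1827.
x_1 = 1827^2 mod 7897 = 5395.
x_2 = 5395^2 mod 7897 = 5580.

5580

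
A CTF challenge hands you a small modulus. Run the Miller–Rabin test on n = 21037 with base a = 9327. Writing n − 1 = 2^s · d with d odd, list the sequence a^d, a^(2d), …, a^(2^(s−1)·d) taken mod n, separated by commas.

n − 1 = 21036 = 2^2 · 5259, so s = 2 and d = 5259.
x_0 = 9327^5259 mod 21037 = 4165.
x_1 = 4165^2 mod 21037 = 12737.

4165, 12737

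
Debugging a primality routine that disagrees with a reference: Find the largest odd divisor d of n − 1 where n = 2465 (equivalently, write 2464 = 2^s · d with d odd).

Halving: 2464 → 1232 → 616 → 308 → 154 → 77; 77 is odd.
So 2464 = 2^5 · 77.

77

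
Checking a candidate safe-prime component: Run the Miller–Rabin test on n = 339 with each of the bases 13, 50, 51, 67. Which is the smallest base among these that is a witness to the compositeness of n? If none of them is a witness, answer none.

13

n − 1 = 338 = 2^1 · 169, so s = 1 and d = 169.
Base 13: x_0 = 13^169 mod 339 = 13. x_0 ∉ {1, 338} and s = 1, so 13 is a Miller–Rabin witness and 339 is composite.
Base 50: x_0 = 50^169 mod 339 = 50. x_0 ∉ {1, 338} and s = 1, so 50 is a Miller–Rabin witness and 339 is composite.
Base 51: x_0 = 51^169 mod 339 = 51. x_0 ∉ {1, 338} and s = 1, so 51 is a Miller–Rabin witness and 339 is composite.
Base 67: x_0 = 67^169 mod 339 = 46. x_0 ∉ {1, 338} and s = 1, so 67 is a Miller–Rabin witness and 339 is composite.
The smallest witness among the given bases is 13.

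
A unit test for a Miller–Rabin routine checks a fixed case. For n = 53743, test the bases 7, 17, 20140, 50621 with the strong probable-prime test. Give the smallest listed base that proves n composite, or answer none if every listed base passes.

n − 1 = 53742 = 2^1 · 26871, so s = 1 and d = 26871.
Base 7: x_0 = 7^26871 mod 53743 = 11792. x_0 ∉ {1, 53742} and s = 1, so 7 is a Miller–Rabin witness and 53743 is composite.
Base 17: x_0 = 17^26871 mod 53743 = 29779. x_0 ∉ {1, 53742} and s = 1, so 17 is a Miller–Rabin witness and 53743 is composite.
Base 20140: x_0 = 20140^26871 mod 53743 = 41660. x_0 ∉ {1, 53742} and s = 1, so 20140 is a Miller–Rabin witness and 53743 is composite.
Base 50621: x_0 = 50621^26871 mod 53743 = 7582. x_0 ∉ {1, 53742} and s = 1, so 50621 is a Miller–Rabin witness and 53743 is composite.
The smallest witness among the given bases is 7.

7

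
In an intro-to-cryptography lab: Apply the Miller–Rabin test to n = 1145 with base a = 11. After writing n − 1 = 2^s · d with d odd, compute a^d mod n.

26

n − 1 = 1144 = 2^3 · 143, so s = 3 and d = 143.
11^143 mod 1145 = 26.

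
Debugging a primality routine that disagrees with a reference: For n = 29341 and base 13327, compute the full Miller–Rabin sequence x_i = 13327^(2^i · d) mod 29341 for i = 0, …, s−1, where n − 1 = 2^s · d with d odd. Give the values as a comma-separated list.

n − 1 = 29340 = 2^2 · 7335, so s = 2 and d = 7335.
x_0 = 13327^7335 mod 29341 = 16947.
x_1 = 16947^2 mod 29341 = 11101.

16947, 11101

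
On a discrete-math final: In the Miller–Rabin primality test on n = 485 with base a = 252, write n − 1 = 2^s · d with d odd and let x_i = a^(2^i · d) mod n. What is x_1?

n − 1 = 484 = 2^2 · 121, so s = 2 and d = 121.
x_0 = 252^121 mod 485 = 82.
x_1 = 82^2 mod 485 = 419.

419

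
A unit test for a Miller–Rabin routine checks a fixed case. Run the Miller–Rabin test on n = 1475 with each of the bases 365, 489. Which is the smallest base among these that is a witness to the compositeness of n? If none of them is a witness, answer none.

365

n − 1 = 1474 = 2^1 · 737, so s = 1 and d = 737.
Base 365: x_0 = 365^737 mod 1475 = 1100. x_0 ∉ {1, 1474} and s = 1, so 365 is a Miller–Rabin witness and 1475 is composite.
Base 489: x_0 = 489^737 mod 1475 = 754. x_0 ∉ {1, 1474} and s = 1, so 489 is a Miller–Rabin witness and 1475 is composite.
The smallest witness among the given bases is 365.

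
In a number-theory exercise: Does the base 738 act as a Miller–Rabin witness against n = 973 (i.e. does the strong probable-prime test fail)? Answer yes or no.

no

n − 1 = 972 = 2^2 · 243, so s = 2 and d = 243.
x_0 = 738^243 mod 973 = 972.
x_0 = 972 ≡ −1, so 738 is not a witness.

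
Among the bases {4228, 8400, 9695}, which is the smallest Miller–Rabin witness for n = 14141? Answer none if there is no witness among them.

n − 1 = 14140 = 2^2 · 3535, so s = 2 and d = 3535.
Base 4228: x_0 = 4228^3535 mod 14141 = 4056. x_0 is neither 1 nor 14140, so continue squaring. x_1 = 4056^2 mod 14141 = 5153. Reached i = s−1 = 1 without hitting −1: 4228 is a Miller–Rabin witness and 14141 is composite.
Base 8400: x_0 = 8400^3535 mod 14141 = 11053. x_0 is neither 1 nor 14140, so continue squaring. x_1 = 11053^2 mod 14141 = 4710. Reached i = s−1 = 1 without hitting −1: 8400 is a Miller–Rabin witness and 14141 is composite.
Base 9695: x_0 = 9695^3535 mod 14141 = 11358. x_0 is neither 1 nor 14140, so continue squaring. x_1 = 11358^2 mod 14141 = 9962. Reached i = s−1 = 1 without hitting −1: 9695 is a Miller–Rabin witness and 14141 is composite.
The smallest witness among the given bases is 4228.

4228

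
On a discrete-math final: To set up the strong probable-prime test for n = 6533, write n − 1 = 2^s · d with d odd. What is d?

Halving: 6532 → 3266 → 1633; 1633 is odd.
So 6532 = 2^2 · 1633.

1633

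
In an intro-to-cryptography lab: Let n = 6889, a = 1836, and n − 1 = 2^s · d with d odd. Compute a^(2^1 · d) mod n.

n − 1 = 6888 = 2^3 · 861, so s = 3 and d = 861.
Repeated squaring mod 6889: 1836^1 ≡ 1836, 1836^2 ≡ 2175, 1836^4 ≡ 4771, 1836^8 ≡ 1185, 1836^16 ≡ 5758, 1836^32 ≡ 4696, 1836^64 ≡ 727, 1836^128 ≡ 4965, 1836^256 ≡ 2383, 1836^512 ≡ 2153.
861 = 512 + 256 + 64 + 16 + 8 + 4 + 1, so 1836^861 ≡ 2153·2383·727·5758·1185·4771·1836 ≡ 5811 (mod 6889).
x_0 = 5811.
x_1 = 5811^2 mod 6889 = 4732.

4732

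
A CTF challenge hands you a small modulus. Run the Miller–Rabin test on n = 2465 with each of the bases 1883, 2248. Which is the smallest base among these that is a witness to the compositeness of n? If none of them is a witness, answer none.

none

n − 1 = 2464 = 2^5 · 77, so s = 5 and d = 77.
Base 1883: x_0 = 1883^77 mod 2465 = 1288. x_0 is neither 1 nor 2464, so continue squaring. x_1 = 1288^2 mod 2465 = 2464. x_1 ≡ −1, so 1883 is not a witness.
Base 2248: x_0 = 2248^77 mod 2465 = 1143. x_0 is neither 1 nor 2464, so continue squaring. x_1 = 1143^2 mod 2465 = 2464. x_1 ≡ −1, so 2248 is not a witness.
No listed base is a witness for 2465.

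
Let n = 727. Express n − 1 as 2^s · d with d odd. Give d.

363

Halving: 726 → 363; 363 is odd.
So 726 = 2^1 · 363.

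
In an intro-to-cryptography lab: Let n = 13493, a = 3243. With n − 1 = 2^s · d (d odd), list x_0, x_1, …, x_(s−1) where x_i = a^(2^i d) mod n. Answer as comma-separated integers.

2813, 6071

n − 1 = 13492 = 2^2 · 3373, so s = 2 and d = 3373.
x_0 = 3243^3373 mod 13493 = 2813.
x_1 = 2813^2 mod 13493 = 6071.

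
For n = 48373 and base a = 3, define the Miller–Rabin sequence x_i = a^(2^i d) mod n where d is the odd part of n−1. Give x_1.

n − 1 = 48372 = 2^2 · 12093, so s = 2 and d = 12093.
x_0 = 3^12093 mod 48373 = 33333.
x_1 = 33333^2 mod 48373 = 9452.

9452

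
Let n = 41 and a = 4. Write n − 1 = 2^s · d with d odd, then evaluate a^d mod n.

n − 1 = 40 = 2^3 · 5, so s = 3 and d = 5.
4^5 mod 41 = 40.

40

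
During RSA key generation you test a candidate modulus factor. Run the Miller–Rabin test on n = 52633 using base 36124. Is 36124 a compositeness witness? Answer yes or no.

yes

n − 1 = 52632 = 2^3 · 6579, so s = 3 and d = 6579.
x_0 = 36124^6579 mod 52633 = 25852.
x_0 is neither 1 nor 52632, so continue squaring.
x_1 = 25852^2 mod 52633 = 44703.
x_2 = 44703^2 mod 52633 = 41098.
Reached i = s−1 = 2 without hitting −1: 36124 is a Miller–Rabin witness and 52633 is composite.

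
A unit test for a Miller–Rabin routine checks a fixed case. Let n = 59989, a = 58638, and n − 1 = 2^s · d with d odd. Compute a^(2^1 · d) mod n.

33701

n − 1 = 59988 = 2^2 · 14997, so s = 2 and d = 14997.
x_0 = 58638^14997 mod 59989 = 40012.
x_1 = 40012^2 mod 59989 = 33701.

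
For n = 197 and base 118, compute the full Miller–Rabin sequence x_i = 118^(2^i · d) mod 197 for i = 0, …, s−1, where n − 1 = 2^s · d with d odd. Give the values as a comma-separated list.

183, 196

n − 1 = 196 = 2^2 · 49, so s = 2 and d = 49.
x_0 = 118^49 mod 197 = 183.
x_1 = 183^2 mod 197 = 196.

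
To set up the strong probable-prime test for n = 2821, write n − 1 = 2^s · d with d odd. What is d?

705

Halving: 2820 → 1410 → 705; 705 is odd.
So 2820 = 2^2 · 705.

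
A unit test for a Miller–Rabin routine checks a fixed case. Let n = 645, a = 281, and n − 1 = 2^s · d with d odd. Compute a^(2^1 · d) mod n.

n − 1 = 644 = 2^2 · 161, so s = 2 and d = 161.
x_0 = 281^161 mod 645 = 251.
x_1 = 251^2 mod 645 = 436.

436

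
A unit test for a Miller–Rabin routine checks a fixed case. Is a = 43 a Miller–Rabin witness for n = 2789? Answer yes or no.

n − 1 = 2788 = 2^2 · 697, so s = 2 and d = 697.
x_0 = 43^697 mod 2789 = 167.
x_0 is neither 1 nor 2788, so continue squaring.
x_1 = 167^2 mod 2789 = 2788.
x_1 ≡ −1, so 43 is not a witness.

no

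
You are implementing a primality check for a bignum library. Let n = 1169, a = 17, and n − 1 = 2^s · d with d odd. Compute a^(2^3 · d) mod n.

n − 1 = 1168 = 2^4 · 73, so s = 4 and d = 73.
Repeated squaring mod 1169: 17^1 ≡ 17, 17^2 ≡ 289, 17^4 ≡ 522, 17^8 ≡ 107, 17^16 ≡ 928, 17^32 ≡ 800, 17^64 ≡ 557.
73 = 64 + 8 + 1, so 17^73 ≡ 557·107·17 ≡ 829 (mod 1169).
x_0 = 829.
x_1 = 829^2 mod 1169 = 1038.
x_2 = 1038^2 mod 1169 = 795.
x_3 = 795^2 mod 1169 = 765.

765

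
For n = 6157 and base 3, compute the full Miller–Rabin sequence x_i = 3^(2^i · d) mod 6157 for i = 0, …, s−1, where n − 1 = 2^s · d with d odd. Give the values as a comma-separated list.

1854, 1710

n − 1 = 6156 = 2^2 · 1539, so s = 2 and d = 1539.
x_0 = 3^1539 mod 6157 = 1854.
x_1 = 1854^2 mod 6157 = 1710.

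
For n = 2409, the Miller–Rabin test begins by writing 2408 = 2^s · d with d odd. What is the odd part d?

301

Halving: 2408 → 1204 → 602 → 301; 301 is odd.
So 2408 = 2^3 · 301.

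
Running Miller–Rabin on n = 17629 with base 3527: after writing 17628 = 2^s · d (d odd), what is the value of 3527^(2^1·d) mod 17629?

n − 1 = 17628 = 2^2 · 4407, so s = 2 and d = 4407.
Repeated squaring mod 17629: 3527^1 ≡ 3527, 3527^2 ≡ 11284, 3527^4 ≡ 12018, 3527^8 ≡ 15556, 3527^16 ≡ 13482, 3527^32 ≡ 9334, 3527^64 ≡ 1038, 3527^128 ≡ 2075, 3527^256 ≡ 4149, 3527^512 ≡ 8297, 3527^1024 ≡ 16593, 3527^2048 ≡ 15556, 3527^4096 ≡ 13482.
4407 = 4096 + 256 + 32 + 16 + 4 + 2 + 1, so 3527^4407 ≡ 13482·4149·9334·13482·12018·11284·3527 ≡ 14346 (mod 17629).
x_0 = 14346.
x_1 = 14346^2 mod 17629 = 6770.

6770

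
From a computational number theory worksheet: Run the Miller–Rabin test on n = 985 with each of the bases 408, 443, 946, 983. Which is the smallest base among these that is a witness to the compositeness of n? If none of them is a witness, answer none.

443

n − 1 = 984 = 2^3 · 123, so s = 3 and d = 123.
Base 408: x_0 = 408^123 mod 985 = 577. x_0 is neither 1 nor 984, so continue squaring. x_1 = 577^2 mod 985 = 984. x_1 ≡ −1, so 408 is not a witness.
Base 443: x_0 = 443^123 mod 985 = 387. x_0 is neither 1 nor 984, so continue squaring. x_1 = 387^2 mod 985 = 49. x_2 = 49^2 mod 985 = 431. Reached i = s−1 = 2 without hitting −1: 443 is a Miller–Rabin witness and 985 is composite.
Base 946: x_0 = 946^123 mod 985 = 251. x_0 is neither 1 nor 984, so continue squaring. x_1 = 251^2 mod 985 = 946. x_2 = 946^2 mod 985 = 536. Reached i = s−1 = 2 without hitting −1: 946 is a Miller–Rabin witness and 985 is composite.
Base 983: x_0 = 983^123 mod 985 = 407. x_0 is neither 1 nor 984, so continue squaring. x_1 = 407^2 mod 985 = 169. x_2 = 169^2 mod 985 = 981. Reached i = s−1 = 2 without hitting −1: 983 is a Miller–Rabin witness and 985 is composite.
The smallest witness among the given bases is 443.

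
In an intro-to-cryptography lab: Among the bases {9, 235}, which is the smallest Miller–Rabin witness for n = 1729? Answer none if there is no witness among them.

n − 1 = 1728 = 2^6 · 27, so s = 6 and d = 27.
Base 9: x_0 = 9^27 mod 1729 = 1. x_0 = 1, so 9 is not a witness.
Base 235: x_0 = 235^27 mod 1729 = 1. x_0 = 1, so 235 is not a witness.
No listed base is a witness for 1729.

none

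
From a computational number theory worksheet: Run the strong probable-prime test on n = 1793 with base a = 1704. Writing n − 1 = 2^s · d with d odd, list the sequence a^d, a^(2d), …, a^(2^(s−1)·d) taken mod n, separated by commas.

n − 1 = 1792 = 2^8 · 7, so s = 8 and d = 7.
x_0 = 1704^7 mod 1793 = 219.
x_1 = 219^2 mod 1793 = 1343.
x_2 = 1343^2 mod 1793 = 1684.
x_3 = 1684^2 mod 1793 = 1123.
x_4 = 1123^2 mod 1793 = 650.
x_5 = 650^2 mod 1793 = 1145.
x_6 = 1145^2 mod 1793 = 342.
x_7 = 342^2 mod 1793 = 419.

219, 1343, 1684, 1123, 650, 1145, 342, 419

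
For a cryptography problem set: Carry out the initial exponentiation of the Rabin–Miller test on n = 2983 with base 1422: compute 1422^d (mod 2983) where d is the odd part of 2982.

n − 1 = 2982 = 2^1 · 1491, so s = 1 and d = 1491.
1422^1491 mod 2983 = 1166.

1166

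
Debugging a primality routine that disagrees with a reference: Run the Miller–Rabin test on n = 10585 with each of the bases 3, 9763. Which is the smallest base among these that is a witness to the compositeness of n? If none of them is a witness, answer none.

n − 1 = 10584 = 2^3 · 1323, so s = 3 and d = 1323.
Base 3: x_0 = 3^1323 mod 10585 = 8422. x_0 is neither 1 nor 10584, so continue squaring. x_1 = 8422^2 mod 10585 = 10584. x_1 ≡ −1, so 3 is not a witness.
Base 9763: x_0 = 9763^1323 mod 10585 = 5667. x_0 is neither 1 nor 10584, so continue squaring. x_1 = 5667^2 mod 10585 = 10584. x_1 ≡ −1, so 9763 is not a witness.
No listed base is a witness for 10585.

none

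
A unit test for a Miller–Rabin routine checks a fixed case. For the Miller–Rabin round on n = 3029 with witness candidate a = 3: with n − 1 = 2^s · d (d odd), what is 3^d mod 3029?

393

n − 1 = 3028 = 2^2 · 757, so s = 2 and d = 757.
Repeated squaring mod 3029: 3^1 ≡ 3, 3^2 ≡ 9, 3^4 ≡ 81, 3^8 ≡ 503, 3^16 ≡ 1602, 3^32 ≡ 841, 3^64 ≡ 1524, 3^128 ≡ 2362, 3^256 ≡ 2655, 3^512 ≡ 542.
757 = 512 + 128 + 64 + 32 + 16 + 4 + 1, so 3^757 ≡ 542·2362·1524·841·1602·81·3 ≡ 393 (mod 3029).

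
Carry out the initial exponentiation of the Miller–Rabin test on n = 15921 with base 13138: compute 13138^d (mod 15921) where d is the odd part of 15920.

9832

n − 1 = 15920 = 2^4 · 995, so s = 4 and d = 995.
13138^995 mod 15921 = 9832.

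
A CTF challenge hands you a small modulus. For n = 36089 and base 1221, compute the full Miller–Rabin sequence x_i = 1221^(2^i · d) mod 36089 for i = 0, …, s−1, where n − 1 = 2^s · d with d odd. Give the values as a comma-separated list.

n − 1 = 36088 = 2^3 · 4511, so s = 3 and d = 4511.
x_0 = 1221^4511 mod 36089 = 1969.
x_1 = 1969^2 mod 36089 = 15438.
x_2 = 15438^2 mod 36089 = 88.

1969, 15438, 88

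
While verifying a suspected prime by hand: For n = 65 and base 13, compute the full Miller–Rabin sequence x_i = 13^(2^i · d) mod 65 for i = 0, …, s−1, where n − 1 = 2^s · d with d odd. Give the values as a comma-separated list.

n − 1 = 64 = 2^6 · 1, so s = 6 and d = 1.
x_0 = 13^1 mod 65 = 13.
x_1 = 13^2 mod 65 = 39.
x_2 = 39^2 mod 65 = 26.
x_3 = 26^2 mod 65 = 26.
x_4 = 26^2 mod 65 = 26.
x_5 = 26^2 mod 65 = 26.

13, 39, 26, 26, 26, 26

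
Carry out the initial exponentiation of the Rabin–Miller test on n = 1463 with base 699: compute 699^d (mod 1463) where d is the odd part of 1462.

1238

n − 1 = 1462 = 2^1 · 731, so s = 1 and d = 731.
Repeated squaring mod 1463: 699^1 ≡ 699, 699^2 ≡ 1422, 699^4 ≡ 218, 699^8 ≡ 708, 699^16 ≡ 918, 699^32 ≡ 36, 699^64 ≡ 1296, 699^128 ≡ 92, 699^256 ≡ 1149, 699^512 ≡ 575.
731 = 512 + 128 + 64 + 16 + 8 + 2 + 1, so 699^731 ≡ 575·92·1296·918·708·1422·699 ≡ 1238 (mod 1463).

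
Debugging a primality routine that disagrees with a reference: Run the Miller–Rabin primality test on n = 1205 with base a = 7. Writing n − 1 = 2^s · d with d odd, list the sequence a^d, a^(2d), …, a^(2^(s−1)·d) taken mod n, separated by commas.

n − 1 = 1204 = 2^2 · 301, so s = 2 and d = 301.
x_0 = 7^301 mod 1205 = 757.
x_1 = 757^2 mod 1205 = 674.

757, 674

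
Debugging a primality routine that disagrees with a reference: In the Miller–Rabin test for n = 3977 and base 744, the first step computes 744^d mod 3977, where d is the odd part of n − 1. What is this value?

723

n − 1 = 3976 = 2^3 · 497, so s = 3 and d = 497.
744^497 mod 3977 = 723.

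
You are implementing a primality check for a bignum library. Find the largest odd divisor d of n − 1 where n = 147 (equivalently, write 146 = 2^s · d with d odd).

73

Halving: 146 → 73; 73 is odd.
So 146 = 2^1 · 73.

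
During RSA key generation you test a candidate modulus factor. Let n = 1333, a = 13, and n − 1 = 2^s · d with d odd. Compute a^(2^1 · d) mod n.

n − 1 = 1332 = 2^2 · 333, so s = 2 and d = 333.
x_0 = 13^333 mod 1333 = 957.
x_1 = 957^2 mod 1333 = 78.

78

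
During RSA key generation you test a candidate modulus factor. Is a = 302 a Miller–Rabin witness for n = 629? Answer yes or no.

n − 1 = 628 = 2^2 · 157, so s = 2 and d = 157.
x_0 = 302^157 mod 629 = 302.
x_0 is neither 1 nor 628, so continue squaring.
x_1 = 302^2 mod 629 = 628.
x_1 ≡ −1, so 302 is not a witness.

no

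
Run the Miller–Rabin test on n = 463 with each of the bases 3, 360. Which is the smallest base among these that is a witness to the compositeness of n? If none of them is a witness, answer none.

n − 1 = 462 = 2^1 · 231, so s = 1 and d = 231.
Base 3: x_0 = 3^231 mod 463 = 462. x_0 = 462 ≡ −1, so 3 is not a witness.
Base 360: x_0 = 360^231 mod 463 = 462. x_0 = 462 ≡ −1, so 360 is not a witness.
No listed base is a witness for 463.

none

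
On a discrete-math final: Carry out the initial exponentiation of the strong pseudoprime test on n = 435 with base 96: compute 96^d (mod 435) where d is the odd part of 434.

231

n − 1 = 434 = 2^1 · 217, so s = 1 and d = 217.
By repeated squaring, 96^217 ≡ 231 (mod 435).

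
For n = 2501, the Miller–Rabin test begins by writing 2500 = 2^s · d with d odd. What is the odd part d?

625

Halving: 2500 → 1250 → 625; 625 is odd.
So 2500 = 2^2 · 625.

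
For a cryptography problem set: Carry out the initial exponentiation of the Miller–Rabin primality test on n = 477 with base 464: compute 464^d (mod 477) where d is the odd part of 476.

308

n − 1 = 476 = 2^2 · 119, so s = 2 and d = 119.
Repeated squaring mod 477: 464^1 ≡ 464, 464^2 ≡ 169, 464^4 ≡ 418, 464^8 ≡ 142, 464^16 ≡ 130, 464^32 ≡ 205, 464^64 ≡ 49.
119 = 64 + 32 + 16 + 4 + 2 + 1, so 464^119 ≡ 49·205·130·418·169·464 ≡ 308 (mod 477).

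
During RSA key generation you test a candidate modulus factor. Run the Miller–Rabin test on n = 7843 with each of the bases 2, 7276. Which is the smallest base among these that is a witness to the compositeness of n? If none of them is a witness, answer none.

2

n − 1 = 7842 = 2^1 · 3921, so s = 1 and d = 3921.
Base 2: x_0 = 2^3921 mod 7843 = 1366. x_0 ∉ {1, 7842} and s = 1, so 2 is a Miller–Rabin witness and 7843 is composite.
Base 7276: x_0 = 7276^3921 mod 7843 = 5076. x_0 ∉ {1, 7842} and s = 1, so 7276 is a Miller–Rabin witness and 7843 is composite.
The smallest witness among the given bases is 2.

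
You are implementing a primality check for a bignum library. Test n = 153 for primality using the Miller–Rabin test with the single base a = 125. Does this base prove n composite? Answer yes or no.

n − 1 = 152 = 2^3 · 19, so s = 3 and d = 19.
x_0 = 125^19 mod 153 = 80.
x_0 is neither 1 nor 152, so continue squaring.
x_1 = 80^2 mod 153 = 127.
x_2 = 127^2 mod 153 = 64.
Reached i = s−1 = 2 without hitting −1: 125 is a Miller–Rabin witness and 153 is composite.

yes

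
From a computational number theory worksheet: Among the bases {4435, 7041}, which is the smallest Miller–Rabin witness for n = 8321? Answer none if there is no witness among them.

n − 1 = 8320 = 2^7 · 65, so s = 7 and d = 65.
Base 4435: x_0 = 4435^65 mod 8321 = 1. x_0 = 1, so 4435 is not a witness.
Base 7041: x_0 = 7041^65 mod 8321 = 1620. x_0 is neither 1 nor 8320, so continue squaring. x_1 = 1620^2 mod 8321 = 3285. x_2 = 3285^2 mod 8321 = 7209. x_3 = 7209^2 mod 8321 = 5036. x_4 = 5036^2 mod 8321 = 7209. x_5 = 7209^2 mod 8321 = 5036. x_6 = 5036^2 mod 8321 = 7209. Reached i = s−1 = 6 without hitting −1: 7041 is a Miller–Rabin witness and 8321 is composite.
The smallest witness among the given bases is 7041.

7041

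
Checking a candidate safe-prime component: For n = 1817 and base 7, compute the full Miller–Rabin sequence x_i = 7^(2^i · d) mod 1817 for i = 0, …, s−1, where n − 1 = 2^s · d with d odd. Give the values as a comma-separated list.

511, 1290, 1545

n − 1 = 1816 = 2^3 · 227, so s = 3 and d = 227.
x_0 = 7^227 mod 1817 = 511.
x_1 = 511^2 mod 1817 = 1290.
x_2 = 1290^2 mod 1817 = 1545.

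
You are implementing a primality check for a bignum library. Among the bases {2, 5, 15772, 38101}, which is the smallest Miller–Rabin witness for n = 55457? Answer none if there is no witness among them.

none

n − 1 = 55456 = 2^5 · 1733, so s = 5 and d = 1733.
Base 2: x_0 = 2^1733 mod 55457 = 25063. x_0 is neither 1 nor 55456, so continue squaring. x_1 = 25063^2 mod 55457 = 47987. x_2 = 47987^2 mod 55457 = 11158. x_3 = 11158^2 mod 55457 = 55456. x_3 ≡ −1, so 2 is not a witness.
Base 5: x_0 = 5^1733 mod 55457 = 18330. x_0 is neither 1 nor 55456, so continue squaring. x_1 = 18330^2 mod 55457 = 30394. x_2 = 30394^2 mod 55457 = 47987. x_3 = 47987^2 mod 55457 = 11158. x_4 = 11158^2 mod 55457 = 55456. x_4 ≡ −1, so 5 is not a witness.
Base 15772: x_0 = 15772^1733 mod 55457 = 3797. x_0 is neither 1 nor 55456, so continue squaring. x_1 = 3797^2 mod 55457 = 53846. x_2 = 53846^2 mod 55457 = 44299. x_3 = 44299^2 mod 55457 = 55456. x_3 ≡ −1, so 15772 is not a witness.
Base 38101: x_0 = 38101^1733 mod 55457 = 44284. x_0 is neither 1 nor 55456, so continue squaring. x_1 = 44284^2 mod 55457 = 2222. x_2 = 2222^2 mod 55457 = 1611. x_3 = 1611^2 mod 55457 = 44299. x_4 = 44299^2 mod 55457 = 55456. x_4 ≡ −1, so 38101 is not a witness.
No listed base is a witness for 55457.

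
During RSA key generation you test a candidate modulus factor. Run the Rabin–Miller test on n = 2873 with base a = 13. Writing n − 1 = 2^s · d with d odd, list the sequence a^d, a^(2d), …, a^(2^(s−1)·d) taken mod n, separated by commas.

2197, 169, 2704

n − 1 = 2872 = 2^3 · 359, so s = 3 and d = 359.
x_0 = 13^359 mod 2873 = 2197.
x_1 = 2197^2 mod 2873 = 169.
x_2 = 169^2 mod 2873 = 2704.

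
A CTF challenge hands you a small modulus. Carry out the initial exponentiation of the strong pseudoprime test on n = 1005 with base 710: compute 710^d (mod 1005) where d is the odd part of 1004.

n − 1 = 1004 = 2^2 · 251, so s = 2 and d = 251.
Repeated squaring mod 1005: 710^1 ≡ 710, 710^2 ≡ 595, 710^4 ≡ 265, 710^8 ≡ 880, 710^16 ≡ 550, 710^32 ≡ 1000, 710^64 ≡ 25, 710^128 ≡ 625.
251 = 128 + 64 + 32 + 16 + 8 + 2 + 1, so 710^251 ≡ 625·25·1000·550·880·595·710 ≡ 695 (mod 1005).

695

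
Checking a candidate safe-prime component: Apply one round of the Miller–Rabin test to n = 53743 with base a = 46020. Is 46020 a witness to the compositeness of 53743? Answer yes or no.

n − 1 = 53742 = 2^1 · 26871, so s = 1 and d = 26871.
Repeated squaring mod 53743: 46020^1 ≡ 46020, 46020^2 ≡ 43742, 46020^4 ≡ 4278, 46020^8 ≡ 28664, 46020^16 ≡ 1912, 46020^32 ≡ 1220, 46020^64 ≡ 37339, 46020^128 ≡ 15, 46020^256 ≡ 225, 46020^512 ≡ 50625, 46020^1024 ≡ 48184, 46020^2048 ≡ 256, 46020^4096 ≡ 11793, 46020^8192 ≡ 41708, 46020^16384 ≡ 3840.
26871 = 16384 + 8192 + 2048 + 128 + 64 + 32 + 16 + 4 + 2 + 1, so 46020^26871 ≡ 3840·41708·256·15·37339·1220·1912·4278·43742·46020 ≡ 34593 (mod 53743).
x_0 = 46020^26871 mod 53743 = 34593.
x_0 ∉ {1, 53742} and s = 1, so 46020 is a Miller–Rabin witness and 53743 is composite.

yes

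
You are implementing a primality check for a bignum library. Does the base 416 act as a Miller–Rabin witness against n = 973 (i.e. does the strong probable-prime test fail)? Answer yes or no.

n − 1 = 972 = 2^2 · 243, so s = 2 and d = 243.
x_0 = 416^243 mod 973 = 972.
x_0 = 972 ≡ −1, so 416 is not a witness.

no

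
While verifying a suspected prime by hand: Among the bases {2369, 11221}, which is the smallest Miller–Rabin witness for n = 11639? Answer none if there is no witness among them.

2369

n − 1 = 11638 = 2^1 · 5819, so s = 1 and d = 5819.
Base 2369: x_0 = 2369^5819 mod 11639 = 2163. x_0 ∉ {1, 11638} and s = 1, so 2369 is a Miller–Rabin witness and 11639 is composite.
Base 11221: x_0 = 11221^5819 mod 11639 = 1803. x_0 ∉ {1, 11638} and s = 1, so 11221 is a Miller–Rabin witness and 11639 is composite.
The smallest witness among the given bases is 2369.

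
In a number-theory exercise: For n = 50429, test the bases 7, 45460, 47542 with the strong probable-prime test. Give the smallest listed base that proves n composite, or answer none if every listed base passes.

n − 1 = 50428 = 2^2 · 12607, so s = 2 and d = 12607.
Base 7: x_0 = 7^12607 mod 50429 = 24064. x_0 is neither 1 nor 50428, so continue squaring. x_1 = 24064^2 mod 50429 = 50318. Reached i = s−1 = 1 without hitting −1: 7 is a Miller–Rabin witness and 50429 is composite.
Base 45460: x_0 = 45460^12607 mod 50429 = 5147. x_0 is neither 1 nor 50428, so continue squaring. x_1 = 5147^2 mod 50429 = 16384. Reached i = s−1 = 1 without hitting −1: 45460 is a Miller–Rabin witness and 50429 is composite.
Base 47542: x_0 = 47542^12607 mod 50429 = 4430. x_0 is neither 1 nor 50428, so continue squaring. x_1 = 4430^2 mod 50429 = 8019. Reached i = s−1 = 1 without hitting −1: 47542 is a Miller–Rabin witness and 50429 is composite.
The smallest witness among the given bases is 7.

7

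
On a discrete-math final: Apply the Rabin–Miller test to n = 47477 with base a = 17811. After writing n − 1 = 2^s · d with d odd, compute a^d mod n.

n − 1 = 47476 = 2^2 · 11869, so s = 2 and d = 11869.
17811^11869 mod 47477 = 37207.

37207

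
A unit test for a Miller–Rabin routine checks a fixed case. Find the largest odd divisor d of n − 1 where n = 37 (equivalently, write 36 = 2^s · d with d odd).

9

Halving: 36 → 18 → 9; 9 is odd.
So 36 = 2^2 · 9.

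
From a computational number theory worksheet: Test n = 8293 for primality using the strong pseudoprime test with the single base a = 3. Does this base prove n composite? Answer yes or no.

n − 1 = 8292 = 2^2 · 2073, so s = 2 and d = 2073.
Repeated squaring mod 8293: 3^1 ≡ 3, 3^2 ≡ 9, 3^4 ≡ 81, 3^8 ≡ 6561, 3^16 ≡ 6051, 3^32 ≡ 1006, 3^64 ≡ 290, 3^128 ≡ 1170, 3^256 ≡ 555, 3^512 ≡ 1184, 3^1024 ≡ 339, 3^2048 ≡ 7112.
2073 = 2048 + 16 + 8 + 1, so 3^2073 ≡ 7112·6051·6561·3 ≡ 8292 (mod 8293).
x_0 = 3^2073 mod 8293 = 8292.
x_0 = 8292 ≡ −1, so 3 is not a witness.

no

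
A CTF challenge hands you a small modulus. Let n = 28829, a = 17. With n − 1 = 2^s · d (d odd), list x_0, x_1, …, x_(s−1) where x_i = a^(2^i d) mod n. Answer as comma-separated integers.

n − 1 = 28828 = 2^2 · 7207, so s = 2 and d = 7207.
x_0 = 17^7207 mod 28829 = 6361.
x_1 = 6361^2 mod 28829 = 15234.

6361, 15234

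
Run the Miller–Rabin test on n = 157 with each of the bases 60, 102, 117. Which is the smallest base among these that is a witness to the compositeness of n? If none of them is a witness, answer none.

none

n − 1 = 156 = 2^2 · 39, so s = 2 and d = 39.
Base 60: x_0 = 60^39 mod 157 = 129. x_0 is neither 1 nor 156, so continue squaring. x_1 = 129^2 mod 157 = 156. x_1 ≡ −1, so 60 is not a witness.
Base 102: x_0 = 102^39 mod 157 = 28. x_0 is neither 1 nor 156, so continue squaring. x_1 = 28^2 mod 157 = 156. x_1 ≡ −1, so 102 is not a witness.
Base 117: x_0 = 117^39 mod 157 = 156. x_0 = 156 ≡ −1, so 117 is not a witness.
No listed base is a witness for 157.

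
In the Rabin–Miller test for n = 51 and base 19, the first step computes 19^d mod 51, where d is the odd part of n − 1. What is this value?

19

n − 1 = 50 = 2^1 · 25, so s = 1 and d = 25.
19^25 mod 51 = 19.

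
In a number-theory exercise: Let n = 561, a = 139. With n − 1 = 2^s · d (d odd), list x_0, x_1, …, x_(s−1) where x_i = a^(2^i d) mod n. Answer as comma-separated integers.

10, 100, 463, 67

n − 1 = 560 = 2^4 · 35, so s = 4 and d = 35.
x_0 = 139^35 mod 561 = 10.
x_1 = 10^2 mod 561 = 100.
x_2 = 100^2 mod 561 = 463.
x_3 = 463^2 mod 561 = 67.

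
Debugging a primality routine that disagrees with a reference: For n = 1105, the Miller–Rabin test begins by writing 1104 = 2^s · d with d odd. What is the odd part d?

Halving: 1104 → 552 → 276 → 138 → 69; 69 is odd.
So 1104 = 2^4 · 69.

69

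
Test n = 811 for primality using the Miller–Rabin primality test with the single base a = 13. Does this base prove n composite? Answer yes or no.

no

n − 1 = 810 = 2^1 · 405, so s = 1 and d = 405.
Repeated squaring mod 811: 13^1 ≡ 13, 13^2 ≡ 169, 13^4 ≡ 176, 13^8 ≡ 158, 13^16 ≡ 634, 13^32 ≡ 511, 13^64 ≡ 790, 13^128 ≡ 441, 13^256 ≡ 652.
405 = 256 + 128 + 16 + 4 + 1, so 13^405 ≡ 652·441·634·176·13 ≡ 810 (mod 811).
x_0 = 13^405 mod 811 = 810.
x_0 = 810 ≡ −1, so 13 is not a witness.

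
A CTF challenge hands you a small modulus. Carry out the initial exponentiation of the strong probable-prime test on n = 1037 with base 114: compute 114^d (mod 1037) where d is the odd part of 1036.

1014

n − 1 = 1036 = 2^2 · 259, so s = 2 and d = 259.
114^259 mod 1037 = 1014.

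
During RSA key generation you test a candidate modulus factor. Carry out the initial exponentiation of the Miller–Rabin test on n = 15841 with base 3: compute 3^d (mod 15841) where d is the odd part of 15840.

n − 1 = 15840 = 2^5 · 495, so s = 5 and d = 495.
3^495 mod 15841 = 12802.

12802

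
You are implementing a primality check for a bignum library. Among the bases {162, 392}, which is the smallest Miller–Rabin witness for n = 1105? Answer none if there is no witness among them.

n − 1 = 1104 = 2^4 · 69, so s = 4 and d = 69.
Base 162: x_0 = 162^69 mod 1105 = 382. x_0 is neither 1 nor 1104, so continue squaring. x_1 = 382^2 mod 1105 = 64. x_2 = 64^2 mod 1105 = 781. x_3 = 781^2 mod 1105 = 1. x_3 = 1 but x_2 ≠ ±1, a nontrivial square root of 1 — 162 is a witness and 1105 is composite.
Base 392: x_0 = 392^69 mod 1105 = 902. x_0 is neither 1 nor 1104, so continue squaring. x_1 = 902^2 mod 1105 = 324. x_2 = 324^2 mod 1105 = 1. x_2 = 1 but x_1 ≠ ±1, a nontrivial square root of 1 — 392 is a witness and 1105 is composite.
The smallest witness among the given bases is 162.

162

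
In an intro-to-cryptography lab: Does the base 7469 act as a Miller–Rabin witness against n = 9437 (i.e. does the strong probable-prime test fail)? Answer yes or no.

no

n − 1 = 9436 = 2^2 · 2359, so s = 2 and d = 2359.
x_0 = 7469^2359 mod 9437 = 1.
x_0 = 1, so 7469 is not a witness.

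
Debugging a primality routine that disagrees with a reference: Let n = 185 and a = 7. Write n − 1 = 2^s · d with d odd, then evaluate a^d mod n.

n − 1 = 184 = 2^3 · 23, so s = 3 and d = 23.
Repeated squaring mod 185: 7^1 ≡ 7, 7^2 ≡ 49, 7^4 ≡ 181, 7^8 ≡ 16, 7^16 ≡ 71.
23 = 16 + 4 + 2 + 1, so 7^23 ≡ 71·181·49·7 ≡ 83 (mod 185).

83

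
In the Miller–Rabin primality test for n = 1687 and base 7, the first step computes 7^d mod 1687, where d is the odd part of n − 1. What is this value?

1344

n − 1 = 1686 = 2^1 · 843, so s = 1 and d = 843.
7^843 mod 1687 = 1344.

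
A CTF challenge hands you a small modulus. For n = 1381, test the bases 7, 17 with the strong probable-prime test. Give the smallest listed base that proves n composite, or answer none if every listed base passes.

n − 1 = 1380 = 2^2 · 345, so s = 2 and d = 345.
Base 7: x_0 = 7^345 mod 1381 = 1. x_0 = 1, so 7 is not a witness.
Base 17: x_0 = 17^345 mod 1381 = 1. x_0 = 1, so 17 is not a witness.
No listed base is a witness for 1381.

none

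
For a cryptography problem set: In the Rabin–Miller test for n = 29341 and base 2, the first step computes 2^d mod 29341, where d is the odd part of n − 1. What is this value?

26424

n − 1 = 29340 = 2^2 · 7335, so s = 2 and d = 7335.
2^7335 mod 29341 = 26424.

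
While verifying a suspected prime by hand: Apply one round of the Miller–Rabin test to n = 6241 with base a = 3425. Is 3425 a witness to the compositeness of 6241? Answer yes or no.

yes

n − 1 = 6240 = 2^5 · 195, so s = 5 and d = 195.
x_0 = 3425^195 mod 6241 = 2922.
x_0 is neither 1 nor 6240, so continue squaring.
x_1 = 2922^2 mod 6241 = 396.
x_2 = 396^2 mod 6241 = 791.
x_3 = 791^2 mod 6241 = 1581.
x_4 = 1581^2 mod 6241 = 3161.
Reached i = s−1 = 4 without hitting −1: 3425 is a Miller–Rabin witness and 6241 is composite.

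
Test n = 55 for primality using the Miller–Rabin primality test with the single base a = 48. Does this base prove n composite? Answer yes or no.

yes

n − 1 = 54 = 2^1 · 27, so s = 1 and d = 27.
x_0 = 48^27 mod 55 = 27.
x_0 ∉ {1, 54} and s = 1, so 48 is a Miller–Rabin witness and 55 is composite.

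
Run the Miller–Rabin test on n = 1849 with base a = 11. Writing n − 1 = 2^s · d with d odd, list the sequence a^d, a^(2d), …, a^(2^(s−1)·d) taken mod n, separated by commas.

n − 1 = 1848 = 2^3 · 231, so s = 3 and d = 231.
x_0 = 11^231 mod 1849 = 1807.
x_1 = 1807^2 mod 1849 = 1764.
x_2 = 1764^2 mod 1849 = 1678.

1807, 1764, 1678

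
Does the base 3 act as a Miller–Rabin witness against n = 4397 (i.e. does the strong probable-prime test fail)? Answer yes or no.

n − 1 = 4396 = 2^2 · 1099, so s = 2 and d = 1099.
Repeated squaring mod 4397: 3^1 ≡ 3, 3^2 ≡ 9, 3^4 ≡ 81, 3^8 ≡ 2164, 3^16 ≡ 91, 3^32 ≡ 3884, 3^64 ≡ 3746, 3^128 ≡ 1689, 3^256 ≡ 3465, 3^512 ≡ 2415, 3^1024 ≡ 1803.
1099 = 1024 + 64 + 8 + 2 + 1, so 3^1099 ≡ 1803·3746·2164·9·3 ≡ 3892 (mod 4397).
x_0 = 3^1099 mod 4397 = 3892.
x_0 is neither 1 nor 4396, so continue squaring.
x_1 = 3892^2 mod 4397 = 4396.
x_1 ≡ −1, so 3 is not a witness.

no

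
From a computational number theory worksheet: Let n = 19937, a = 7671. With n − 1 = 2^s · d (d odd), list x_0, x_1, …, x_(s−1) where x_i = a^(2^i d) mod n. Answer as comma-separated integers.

17640, 12841, 12291, 6032, 19936

n − 1 = 19936 = 2^5 · 623, so s = 5 and d = 623.
x_0 = 7671^623 mod 19937 = 17640.
x_1 = 17640^2 mod 19937 = 12841.
x_2 = 12841^2 mod 19937 = 12291.
x_3 = 12291^2 mod 19937 = 6032.
x_4 = 6032^2 mod 19937 = 19936.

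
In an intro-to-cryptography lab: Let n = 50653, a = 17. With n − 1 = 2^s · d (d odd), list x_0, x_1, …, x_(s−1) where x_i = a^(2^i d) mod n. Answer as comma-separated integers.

n − 1 = 50652 = 2^2 · 12663, so s = 2 and d = 12663.
x_0 = 17^12663 mod 50653 = 30408.
x_1 = 30408^2 mod 50653 = 26602.

30408, 26602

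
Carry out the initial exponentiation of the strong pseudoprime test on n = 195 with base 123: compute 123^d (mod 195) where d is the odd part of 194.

n − 1 = 194 = 2^1 · 97, so s = 1 and d = 97.
123^97 mod 195 = 123.

123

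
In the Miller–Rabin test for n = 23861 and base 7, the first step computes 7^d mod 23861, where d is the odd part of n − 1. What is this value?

21659

n − 1 = 23860 = 2^2 · 5965, so s = 2 and d = 5965.
7^5965 mod 23861 = 21659.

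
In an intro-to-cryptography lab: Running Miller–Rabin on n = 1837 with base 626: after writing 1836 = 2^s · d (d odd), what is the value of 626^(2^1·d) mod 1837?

n − 1 = 1836 = 2^2 · 459, so s = 2 and d = 459.
Repeated squaring mod 1837: 626^1 ≡ 626, 626^2 ≡ 595, 626^4 ≡ 1321, 626^8 ≡ 1728, 626^16 ≡ 859, 626^32 ≡ 1244, 626^64 ≡ 782, 626^128 ≡ 1640, 626^256 ≡ 232.
459 = 256 + 128 + 64 + 8 + 2 + 1, so 626^459 ≡ 232·1640·782·1728·595·626 ≡ 120 (mod 1837).
x_0 = 120.
x_1 = 120^2 mod 1837 = 1541.

1541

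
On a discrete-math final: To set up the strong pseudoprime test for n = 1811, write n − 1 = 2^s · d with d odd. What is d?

905

Halving: 1810 → 905; 905 is odd.
So 1810 = 2^1 · 905.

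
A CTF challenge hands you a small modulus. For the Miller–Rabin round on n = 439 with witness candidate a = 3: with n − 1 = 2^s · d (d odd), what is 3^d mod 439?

n − 1 = 438 = 2^1 · 219, so s = 1 and d = 219.
Repeated squaring mod 439: 3^1 ≡ 3, 3^2 ≡ 9, 3^4 ≡ 81, 3^8 ≡ 415, 3^16 ≡ 137, 3^32 ≡ 331, 3^64 ≡ 250, 3^128 ≡ 162.
219 = 128 + 64 + 16 + 8 + 2 + 1, so 3^219 ≡ 162·250·137·415·9·3 ≡ 438 (mod 439).

438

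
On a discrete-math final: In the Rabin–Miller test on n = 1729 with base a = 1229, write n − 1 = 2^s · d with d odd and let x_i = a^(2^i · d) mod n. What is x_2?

1

n − 1 = 1728 = 2^6 · 27, so s = 6 and d = 27.
x_0 = 1229^27 mod 1729 = 512.
x_1 = 512^2 mod 1729 = 1065.
x_2 = 1065^2 mod 1729 = 1.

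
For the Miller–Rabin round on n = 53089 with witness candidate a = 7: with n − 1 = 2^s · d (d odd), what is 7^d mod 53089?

n − 1 = 53088 = 2^5 · 1659, so s = 5 and d = 1659.
7^1659 mod 53089 = 21716.

21716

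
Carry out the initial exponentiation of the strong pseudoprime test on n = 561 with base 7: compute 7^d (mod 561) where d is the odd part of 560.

241

n − 1 = 560 = 2^4 · 35, so s = 4 and d = 35.
By repeated squaring, 7^35 ≡ 241 (mod 561).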